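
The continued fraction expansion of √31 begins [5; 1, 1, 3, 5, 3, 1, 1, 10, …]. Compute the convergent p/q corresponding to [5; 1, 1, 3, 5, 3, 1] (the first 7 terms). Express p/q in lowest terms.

863/155

Compute successive convergents:
a_0 = 5: 5/1
a_1 = 1: 6/1
a_2 = 1: 11/2
a_3 = 3: 39/7
a_4 = 5: 206/37
a_5 = 3: 657/118
a_6 = 1: 863/155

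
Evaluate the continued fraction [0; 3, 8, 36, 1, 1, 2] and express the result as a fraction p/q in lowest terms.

Start with 2.
1 + 1/(2/1) = 1 + 1/2 = 3/2
1 + 1/(3/2) = 1 + 2/3 = 5/3
36 + 1/(5/3) = 36 + 3/5 = 183/5
8 + 1/(183/5) = 8 + 5/183 = 1469/183
3 + 1/(1469/183) = 3 + 183/1469 = 4590/1469
0 + 1/(4590/1469) = 0 + 1469/4590 = 1469/4590

1469/4590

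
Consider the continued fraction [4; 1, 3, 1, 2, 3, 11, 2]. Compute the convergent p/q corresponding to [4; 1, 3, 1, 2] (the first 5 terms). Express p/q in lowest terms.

67/14

a_0 = 4: 4/1
a_1 = 1: 5/1
a_2 = 3: 19/4
a_3 = 1: 24/5
a_4 = 2: 67/14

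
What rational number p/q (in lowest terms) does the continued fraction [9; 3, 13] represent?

373/40

Start with 13.
3 + 1/(13/1) = 3 + 1/13 = 40/13
9 + 1/(40/13) = 9 + 13/40 = 373/40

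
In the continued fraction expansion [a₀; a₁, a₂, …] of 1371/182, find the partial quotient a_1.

1

Apply division with remainder until the remainder is 0:
1371 ÷ 182 → quotient 7, remainder 97
182 ÷ 97 → quotient 1, remainder 85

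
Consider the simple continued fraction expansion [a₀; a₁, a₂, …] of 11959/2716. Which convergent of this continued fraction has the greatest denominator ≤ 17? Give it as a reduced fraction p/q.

22/5

a_0 = 4: 4/1  (≤ bound)
a_1 = 2: 9/2  (≤ bound)
a_2 = 2: 22/5  (≤ bound)
a_3 = 12: 273/62  (> 17, stop)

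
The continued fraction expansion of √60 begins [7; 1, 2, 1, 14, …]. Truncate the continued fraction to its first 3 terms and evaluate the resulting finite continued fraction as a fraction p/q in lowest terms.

23/3

Work from the innermost term outward:
Start with 2.
1 + 1/(2/1) = 1 + 1/2 = 3/2
7 + 1/(3/2) = 7 + 2/3 = 23/3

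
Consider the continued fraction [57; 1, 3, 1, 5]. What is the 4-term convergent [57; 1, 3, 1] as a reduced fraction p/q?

Work from the innermost term outward:
Start with 1.
3 + 1/(1/1) = 3 + 1/1 = 4/1
1 + 1/(4/1) = 1 + 1/4 = 5/4
57 + 1/(5/4) = 57 + 4/5 = 289/5

289/5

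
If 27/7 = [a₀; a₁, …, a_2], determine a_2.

6

27 = 3·7 + 6, so a_0 = 3
7 = 1·6 + 1, so a_1 = 1
6 = 6·1 + 0, so a_2 = 6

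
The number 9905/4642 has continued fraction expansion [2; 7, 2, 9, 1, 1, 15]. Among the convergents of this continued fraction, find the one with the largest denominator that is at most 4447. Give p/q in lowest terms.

638/299

a_0 = 2: 2/1  (≤ bound)
a_1 = 7: 15/7  (≤ bound)
a_2 = 2: 32/15  (≤ bound)
a_3 = 9: 303/142  (≤ bound)
a_4 = 1: 335/157  (≤ bound)
a_5 = 1: 638/299  (≤ bound)
a_6 = 15: 9905/4642  (> 4447, stop)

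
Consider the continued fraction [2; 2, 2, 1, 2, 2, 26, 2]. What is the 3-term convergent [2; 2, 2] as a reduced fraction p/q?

12/5

Starting at the tail and folding back:
Start with 2.
2 + 1/(2/1) = 2 + 1/2 = 5/2
2 + 1/(5/2) = 2 + 2/5 = 12/5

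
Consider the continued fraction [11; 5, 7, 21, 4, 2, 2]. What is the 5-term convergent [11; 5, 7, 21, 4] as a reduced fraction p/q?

a_0 = 11: 11/1
a_1 = 5: 56/5
a_2 = 7: 403/36
a_3 = 21: 8519/761
a_4 = 4: 34479/3080

34479/3080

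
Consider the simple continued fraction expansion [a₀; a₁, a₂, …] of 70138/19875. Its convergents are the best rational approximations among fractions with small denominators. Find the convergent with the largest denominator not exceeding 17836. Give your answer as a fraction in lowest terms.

List convergents until the denominator exceeds the bound:
a_0 = 3: 3/1  (≤ bound)
a_1 = 1: 4/1  (≤ bound)
a_2 = 1: 7/2  (≤ bound)
a_3 = 8: 60/17  (≤ bound)
a_4 = 7: 427/121  (≤ bound)
a_5 = 2: 914/259  (≤ bound)
a_6 = 9: 8653/2452  (≤ bound)
a_7 = 8: 70138/19875  (> 17836, stop)

8653/2452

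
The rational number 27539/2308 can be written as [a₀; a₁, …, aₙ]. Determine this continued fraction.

Apply division with remainder until the remainder is 0:
⌊27539/2308⌋ = 11, remainder 2151
⌊2308/2151⌋ = 1, remainder 157
⌊2151/157⌋ = 13, remainder 110
⌊157/110⌋ = 1, remainder 47
⌊110/47⌋ = 2, remainder 16
⌊47/16⌋ = 2, remainder 15
⌊16/15⌋ = 1, remainder 1
⌊15/1⌋ = 15, remainder 0

[11; 1, 13, 1, 2, 2, 1, 15]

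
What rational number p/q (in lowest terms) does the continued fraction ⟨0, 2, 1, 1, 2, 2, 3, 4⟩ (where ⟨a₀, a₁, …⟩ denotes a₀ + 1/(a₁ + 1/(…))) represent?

176/455

a_0 = 0: 0/1
a_1 = 2: 1/2
a_2 = 1: 1/3
a_3 = 1: 2/5
a_4 = 2: 5/13
a_5 = 2: 12/31
a_6 = 3: 41/106
a_7 = 4: 176/455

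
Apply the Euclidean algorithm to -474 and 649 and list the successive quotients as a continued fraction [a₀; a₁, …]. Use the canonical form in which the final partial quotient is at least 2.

[-1; 3, 1, 2, 2, 3, 7]

-474 ÷ 649 → quotient -1, remainder 175
649 ÷ 175 → quotient 3, remainder 124
175 ÷ 124 → quotient 1, remainder 51
124 ÷ 51 → quotient 2, remainder 22
51 ÷ 22 → quotient 2, remainder 7
22 ÷ 7 → quotient 3, remainder 1
7 ÷ 1 → quotient 7, remainder 0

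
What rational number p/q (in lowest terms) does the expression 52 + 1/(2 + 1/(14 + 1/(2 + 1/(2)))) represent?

7820/149

Starting at the tail and folding back:
Start with 2.
2 + 1/(2/1) = 2 + 1/2 = 5/2
14 + 1/(5/2) = 14 + 2/5 = 72/5
2 + 1/(72/5) = 2 + 5/72 = 149/72
52 + 1/(149/72) = 52 + 72/149 = 7820/149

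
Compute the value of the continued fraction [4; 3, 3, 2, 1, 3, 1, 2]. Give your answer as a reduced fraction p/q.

Compute successive convergents:
a_0 = 4: 4/1
a_1 = 3: 13/3
a_2 = 3: 43/10
a_3 = 2: 99/23
a_4 = 1: 142/33
a_5 = 3: 525/122
a_6 = 1: 667/155
a_7 = 2: 1859/432

1859/432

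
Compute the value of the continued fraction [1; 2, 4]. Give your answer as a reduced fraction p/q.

13/9

Work from the innermost term outward:
Start with 4.
2 + 1/(4/1) = 2 + 1/4 = 9/4
1 + 1/(9/4) = 1 + 4/9 = 13/9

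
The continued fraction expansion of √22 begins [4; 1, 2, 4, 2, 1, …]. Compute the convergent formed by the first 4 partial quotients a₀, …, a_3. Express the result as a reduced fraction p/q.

Build up convergents one term at a time:
a_0 = 4: 4/1
a_1 = 1: 5/1
a_2 = 2: 14/3
a_3 = 4: 61/13

61/13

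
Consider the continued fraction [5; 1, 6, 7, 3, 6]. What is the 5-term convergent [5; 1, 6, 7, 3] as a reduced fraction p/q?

920/157

a_0 = 5: 5/1
a_1 = 1: 6/1
a_2 = 6: 41/7
a_3 = 7: 293/50
a_4 = 3: 920/157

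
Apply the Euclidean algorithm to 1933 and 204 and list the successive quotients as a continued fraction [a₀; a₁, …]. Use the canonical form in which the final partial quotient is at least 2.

[9; 2, 9, 1, 2, 3]

Run the Euclidean algorithm, recording each quotient:
1933 = 9·204 + 97, so a_0 = 9
204 = 2·97 + 10, so a_1 = 2
97 = 9·10 + 7, so a_2 = 9
10 = 1·7 + 3, so a_3 = 1
7 = 2·3 + 1, so a_4 = 2
3 = 3·1 + 0, so a_5 = 3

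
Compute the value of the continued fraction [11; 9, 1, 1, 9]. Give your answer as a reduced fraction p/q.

a_0 = 11: 11/1
a_1 = 9: 100/9
a_2 = 1: 111/10
a_3 = 1: 211/19
a_4 = 9: 2010/181

2010/181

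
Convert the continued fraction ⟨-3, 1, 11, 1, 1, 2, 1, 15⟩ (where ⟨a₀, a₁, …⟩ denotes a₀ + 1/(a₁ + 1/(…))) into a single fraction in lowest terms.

a_0 = -3: -3/1
a_1 = 1: -2/1
a_2 = 11: -25/12
a_3 = 1: -27/13
a_4 = 1: -52/25
a_5 = 2: -131/63
a_6 = 1: -183/88
a_7 = 15: -2876/1383

-2876/1383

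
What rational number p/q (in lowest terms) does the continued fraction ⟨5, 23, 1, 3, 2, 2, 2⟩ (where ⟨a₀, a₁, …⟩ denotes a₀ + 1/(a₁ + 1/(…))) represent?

Start with 2.
2 + 1/(2/1) = 2 + 1/2 = 5/2
2 + 1/(5/2) = 2 + 2/5 = 12/5
3 + 1/(12/5) = 3 + 5/12 = 41/12
1 + 1/(41/12) = 1 + 12/41 = 53/41
23 + 1/(53/41) = 23 + 41/53 = 1260/53
5 + 1/(1260/53) = 5 + 53/1260 = 6353/1260

6353/1260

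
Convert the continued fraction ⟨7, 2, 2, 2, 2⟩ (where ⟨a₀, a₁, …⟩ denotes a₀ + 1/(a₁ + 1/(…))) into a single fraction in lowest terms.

215/29

Starting at the tail and folding back:
Start with 2.
2 + 1/(2/1) = 2 + 1/2 = 5/2
2 + 1/(5/2) = 2 + 2/5 = 12/5
2 + 1/(12/5) = 2 + 5/12 = 29/12
7 + 1/(29/12) = 7 + 12/29 = 215/29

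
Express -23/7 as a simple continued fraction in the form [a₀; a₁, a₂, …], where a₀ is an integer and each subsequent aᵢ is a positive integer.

[-4; 1, 2, 2]

Run the Euclidean algorithm, recording each quotient:
⌊-23/7⌋ = -4, remainder 5
⌊7/5⌋ = 1, remainder 2
⌊5/2⌋ = 2, remainder 1
⌊2/1⌋ = 2, remainder 0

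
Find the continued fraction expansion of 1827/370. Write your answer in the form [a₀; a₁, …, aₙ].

Repeatedly divide and take the remainder:
1827 ÷ 370 → quotient 4, remainder 347
370 ÷ 347 → quotient 1, remainder 23
347 ÷ 23 → quotient 15, remainder 2
23 ÷ 2 → quotient 11, remainder 1
2 ÷ 1 → quotient 2, remainder 0

[4; 1, 15, 11, 2]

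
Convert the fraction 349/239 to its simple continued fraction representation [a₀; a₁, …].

[1; 2, 5, 1, 3, 1, 3]

⌊349/239⌋ = 1, remainder 110
⌊239/110⌋ = 2, remainder 19
⌊110/19⌋ = 5, remainder 15
⌊19/15⌋ = 1, remainder 4
⌊15/4⌋ = 3, remainder 3
⌊4/3⌋ = 1, remainder 1
⌊3/1⌋ = 3, remainder 0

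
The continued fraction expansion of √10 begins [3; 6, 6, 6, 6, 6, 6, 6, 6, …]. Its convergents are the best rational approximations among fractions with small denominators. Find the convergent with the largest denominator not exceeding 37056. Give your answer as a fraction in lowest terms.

a_0 = 3: 3/1  (≤ bound)
a_1 = 6: 19/6  (≤ bound)
a_2 = 6: 117/37  (≤ bound)
a_3 = 6: 721/228  (≤ bound)
a_4 = 6: 4443/1405  (≤ bound)
a_5 = 6: 27379/8658  (≤ bound)
a_6 = 6: 168717/53353  (> 37056, stop)

27379/8658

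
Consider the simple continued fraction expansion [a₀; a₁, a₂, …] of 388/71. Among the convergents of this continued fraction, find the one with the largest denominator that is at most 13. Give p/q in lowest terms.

a_0 = 5: 5/1  (≤ bound)
a_1 = 2: 11/2  (≤ bound)
a_2 = 6: 71/13  (≤ bound)
a_3 = 1: 82/15  (> 13, stop)

71/13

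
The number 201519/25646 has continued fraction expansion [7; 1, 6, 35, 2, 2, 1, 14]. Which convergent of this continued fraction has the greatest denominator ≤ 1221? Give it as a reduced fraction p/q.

a_0 = 7: 7/1  (≤ bound)
a_1 = 1: 8/1  (≤ bound)
a_2 = 6: 55/7  (≤ bound)
a_3 = 35: 1933/246  (≤ bound)
a_4 = 2: 3921/499  (≤ bound)
a_5 = 2: 9775/1244  (> 1221, stop)

3921/499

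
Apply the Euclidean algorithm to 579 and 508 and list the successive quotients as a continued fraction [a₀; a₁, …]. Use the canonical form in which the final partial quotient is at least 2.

[1; 7, 6, 2, 5]

Run the Euclidean algorithm, recording each quotient:
579 ÷ 508 → quotient 1, remainder 71
508 ÷ 71 → quotient 7, remainder 11
71 ÷ 11 → quotient 6, remainder 5
11 ÷ 5 → quotient 2, remainder 1
5 ÷ 1 → quotient 5, remainder 0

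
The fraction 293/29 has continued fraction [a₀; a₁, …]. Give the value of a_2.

Run the Euclidean algorithm, recording each quotient:
⌊293/29⌋ = 10, remainder 3
⌊29/3⌋ = 9, remainder 2
⌊3/2⌋ = 1, remainder 1

1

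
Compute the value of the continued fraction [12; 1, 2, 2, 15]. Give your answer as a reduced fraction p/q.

1373/108

a_0 = 12: 12/1
a_1 = 1: 13/1
a_2 = 2: 38/3
a_3 = 2: 89/7
a_4 = 15: 1373/108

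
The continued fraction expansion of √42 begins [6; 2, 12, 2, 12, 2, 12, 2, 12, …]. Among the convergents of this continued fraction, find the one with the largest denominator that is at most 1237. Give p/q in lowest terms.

a_0 = 6: 6/1  (≤ bound)
a_1 = 2: 13/2  (≤ bound)
a_2 = 12: 162/25  (≤ bound)
a_3 = 2: 337/52  (≤ bound)
a_4 = 12: 4206/649  (≤ bound)
a_5 = 2: 8749/1350  (> 1237, stop)

4206/649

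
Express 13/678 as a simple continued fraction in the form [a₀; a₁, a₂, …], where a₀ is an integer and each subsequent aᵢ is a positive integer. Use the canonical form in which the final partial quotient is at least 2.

13 ÷ 678 → quotient 0, remainder 13
678 ÷ 13 → quotient 52, remainder 2
13 ÷ 2 → quotient 6, remainder 1
2 ÷ 1 → quotient 2, remainder 0

[0; 52, 6, 2]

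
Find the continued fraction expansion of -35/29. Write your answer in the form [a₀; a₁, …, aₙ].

Run the Euclidean algorithm, recording each quotient:
⌊-35/29⌋ = -2, remainder 23
⌊29/23⌋ = 1, remainder 6
⌊23/6⌋ = 3, remainder 5
⌊6/5⌋ = 1, remainder 1
⌊5/1⌋ = 5, remainder 0

[-2; 1, 3, 1, 5]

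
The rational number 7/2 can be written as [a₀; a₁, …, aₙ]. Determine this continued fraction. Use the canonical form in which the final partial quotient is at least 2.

[3; 2]

Repeatedly divide and take the remainder:
⌊7/2⌋ = 3, remainder 1
⌊2/1⌋ = 2, remainder 0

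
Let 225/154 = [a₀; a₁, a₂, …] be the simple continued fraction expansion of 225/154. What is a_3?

1

⌊225/154⌋ = 1, remainder 71
⌊154/71⌋ = 2, remainder 12
⌊71/12⌋ = 5, remainder 11
⌊12/11⌋ = 1, remainder 1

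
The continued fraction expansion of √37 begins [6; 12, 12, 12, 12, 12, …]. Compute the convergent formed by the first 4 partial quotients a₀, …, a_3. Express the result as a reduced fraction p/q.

Start with 12.
12 + 1/(12/1) = 12 + 1/12 = 145/12
12 + 1/(145/12) = 12 + 12/145 = 1752/145
6 + 1/(1752/145) = 6 + 145/1752 = 10657/1752

10657/1752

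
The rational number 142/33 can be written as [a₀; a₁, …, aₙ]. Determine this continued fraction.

142 ÷ 33 → quotient 4, remainder 10
33 ÷ 10 → quotient 3, remainder 3
10 ÷ 3 → quotient 3, remainder 1
3 ÷ 1 → quotient 3, remainder 0

[4; 3, 3, 3]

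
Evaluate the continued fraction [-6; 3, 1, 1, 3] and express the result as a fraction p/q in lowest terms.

-143/25

Starting at the tail and folding back:
Start with 3.
1 + 1/(3/1) = 1 + 1/3 = 4/3
1 + 1/(4/3) = 1 + 3/4 = 7/4
3 + 1/(7/4) = 3 + 4/7 = 25/7
-6 + 1/(25/7) = -6 + 7/25 = -143/25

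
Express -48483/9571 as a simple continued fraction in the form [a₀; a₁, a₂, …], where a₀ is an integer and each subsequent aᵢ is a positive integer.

-48483 ÷ 9571 → quotient -6, remainder 8943
9571 ÷ 8943 → quotient 1, remainder 628
8943 ÷ 628 → quotient 14, remainder 151
628 ÷ 151 → quotient 4, remainder 24
151 ÷ 24 → quotient 6, remainder 7
24 ÷ 7 → quotient 3, remainder 3
7 ÷ 3 → quotient 2, remainder 1
3 ÷ 1 → quotient 3, remainder 0

[-6; 1, 14, 4, 6, 3, 2, 3]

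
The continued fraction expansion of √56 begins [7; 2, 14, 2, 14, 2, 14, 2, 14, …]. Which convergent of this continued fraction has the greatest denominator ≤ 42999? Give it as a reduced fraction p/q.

List convergents until the denominator exceeds the bound:
a_0 = 7: 7/1  (≤ bound)
a_1 = 2: 15/2  (≤ bound)
a_2 = 14: 217/29  (≤ bound)
a_3 = 2: 449/60  (≤ bound)
a_4 = 14: 6503/869  (≤ bound)
a_5 = 2: 13455/1798  (≤ bound)
a_6 = 14: 194873/26041  (≤ bound)
a_7 = 2: 403201/53880  (> 42999, stop)

194873/26041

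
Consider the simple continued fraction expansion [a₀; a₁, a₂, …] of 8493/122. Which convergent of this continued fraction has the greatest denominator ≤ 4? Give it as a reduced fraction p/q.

209/3

List convergents until the denominator exceeds the bound:
a_0 = 69: 69/1  (≤ bound)
a_1 = 1: 70/1  (≤ bound)
a_2 = 1: 139/2  (≤ bound)
a_3 = 1: 209/3  (≤ bound)
a_4 = 1: 348/5  (> 4, stop)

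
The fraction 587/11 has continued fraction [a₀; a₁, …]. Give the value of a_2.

1

587 = 53·11 + 4, so a_0 = 53
11 = 2·4 + 3, so a_1 = 2
4 = 1·3 + 1, so a_2 = 1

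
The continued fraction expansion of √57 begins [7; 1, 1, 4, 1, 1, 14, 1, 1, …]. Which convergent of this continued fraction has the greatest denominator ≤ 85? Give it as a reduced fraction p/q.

151/20

List convergents until the denominator exceeds the bound:
a_0 = 7: 7/1  (≤ bound)
a_1 = 1: 8/1  (≤ bound)
a_2 = 1: 15/2  (≤ bound)
a_3 = 4: 68/9  (≤ bound)
a_4 = 1: 83/11  (≤ bound)
a_5 = 1: 151/20  (≤ bound)
a_6 = 14: 2197/291  (> 85, stop)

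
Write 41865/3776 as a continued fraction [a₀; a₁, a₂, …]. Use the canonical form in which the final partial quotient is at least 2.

[11; 11, 2, 10, 2, 7]

41865 ÷ 3776 → quotient 11, remainder 329
3776 ÷ 329 → quotient 11, remainder 157
329 ÷ 157 → quotient 2, remainder 15
157 ÷ 15 → quotient 10, remainder 7
15 ÷ 7 → quotient 2, remainder 1
7 ÷ 1 → quotient 7, remainder 0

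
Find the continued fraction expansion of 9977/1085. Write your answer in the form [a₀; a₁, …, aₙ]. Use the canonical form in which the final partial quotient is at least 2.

⌊9977/1085⌋ = 9, remainder 212
⌊1085/212⌋ = 5, remainder 25
⌊212/25⌋ = 8, remainder 12
⌊25/12⌋ = 2, remainder 1
⌊12/1⌋ = 12, remainder 0

[9; 5, 8, 2, 12]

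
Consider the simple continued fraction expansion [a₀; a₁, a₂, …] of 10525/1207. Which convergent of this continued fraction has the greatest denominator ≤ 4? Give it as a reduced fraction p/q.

35/4

List convergents until the denominator exceeds the bound:
a_0 = 8: 8/1  (≤ bound)
a_1 = 1: 9/1  (≤ bound)
a_2 = 2: 26/3  (≤ bound)
a_3 = 1: 35/4  (≤ bound)
a_4 = 1: 61/7  (> 4, stop)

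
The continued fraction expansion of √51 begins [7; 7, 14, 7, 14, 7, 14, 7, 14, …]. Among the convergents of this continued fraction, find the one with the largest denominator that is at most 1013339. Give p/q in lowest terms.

7068593/989801

a_0 = 7: 7/1  (≤ bound)
a_1 = 7: 50/7  (≤ bound)
a_2 = 14: 707/99  (≤ bound)
a_3 = 7: 4999/700  (≤ bound)
a_4 = 14: 70693/9899  (≤ bound)
a_5 = 7: 499850/69993  (≤ bound)
a_6 = 14: 7068593/989801  (≤ bound)
a_7 = 7: 49980001/6998600  (> 1013339, stop)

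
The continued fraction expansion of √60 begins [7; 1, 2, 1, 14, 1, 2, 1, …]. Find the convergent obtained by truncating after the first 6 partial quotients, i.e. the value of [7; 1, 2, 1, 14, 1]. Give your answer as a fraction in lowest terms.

Starting at the tail and folding back:
Start with 1.
14 + 1/(1/1) = 14 + 1/1 = 15/1
1 + 1/(15/1) = 1 + 1/15 = 16/15
2 + 1/(16/15) = 2 + 15/16 = 47/16
1 + 1/(47/16) = 1 + 16/47 = 63/47
7 + 1/(63/47) = 7 + 47/63 = 488/63

488/63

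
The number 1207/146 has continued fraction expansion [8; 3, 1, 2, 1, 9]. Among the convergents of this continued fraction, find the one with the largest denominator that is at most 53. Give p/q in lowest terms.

124/15

List convergents until the denominator exceeds the bound:
a_0 = 8: 8/1  (≤ bound)
a_1 = 3: 25/3  (≤ bound)
a_2 = 1: 33/4  (≤ bound)
a_3 = 2: 91/11  (≤ bound)
a_4 = 1: 124/15  (≤ bound)
a_5 = 9: 1207/146  (> 53, stop)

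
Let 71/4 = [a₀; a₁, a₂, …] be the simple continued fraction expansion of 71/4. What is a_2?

3

Run the Euclidean algorithm, recording each quotient:
71 = 17·4 + 3, so a_0 = 17
4 = 1·3 + 1, so a_1 = 1
3 = 3·1 + 0, so a_2 = 3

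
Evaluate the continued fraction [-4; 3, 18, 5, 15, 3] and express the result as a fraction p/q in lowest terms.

Starting at the tail and folding back:
Start with 3.
15 + 1/(3/1) = 15 + 1/3 = 46/3
5 + 1/(46/3) = 5 + 3/46 = 233/46
18 + 1/(233/46) = 18 + 46/233 = 4240/233
3 + 1/(4240/233) = 3 + 233/4240 = 12953/4240
-4 + 1/(12953/4240) = -4 + 4240/12953 = -47572/12953

-47572/12953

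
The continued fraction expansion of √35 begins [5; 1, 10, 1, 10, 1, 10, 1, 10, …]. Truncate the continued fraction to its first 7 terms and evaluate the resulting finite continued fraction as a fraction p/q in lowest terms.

9235/1561

Compute successive convergents:
a_0 = 5: 5/1
a_1 = 1: 6/1
a_2 = 10: 65/11
a_3 = 1: 71/12
a_4 = 10: 775/131
a_5 = 1: 846/143
a_6 = 10: 9235/1561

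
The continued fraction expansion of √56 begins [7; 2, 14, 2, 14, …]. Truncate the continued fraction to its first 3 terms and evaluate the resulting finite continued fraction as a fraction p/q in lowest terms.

Start with 14.
2 + 1/(14/1) = 2 + 1/14 = 29/14
7 + 1/(29/14) = 7 + 14/29 = 217/29

217/29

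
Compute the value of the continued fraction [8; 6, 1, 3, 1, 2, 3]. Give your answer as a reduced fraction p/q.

2599/319

a_0 = 8: 8/1
a_1 = 6: 49/6
a_2 = 1: 57/7
a_3 = 3: 220/27
a_4 = 1: 277/34
a_5 = 2: 774/95
a_6 = 3: 2599/319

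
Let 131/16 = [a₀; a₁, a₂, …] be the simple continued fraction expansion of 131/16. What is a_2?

3

131 = 8·16 + 3, so a_0 = 8
16 = 5·3 + 1, so a_1 = 5
3 = 3·1 + 0, so a_2 = 3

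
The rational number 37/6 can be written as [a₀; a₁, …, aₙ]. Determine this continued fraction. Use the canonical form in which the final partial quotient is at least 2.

[6; 6]

⌊37/6⌋ = 6, remainder 1
⌊6/1⌋ = 6, remainder 0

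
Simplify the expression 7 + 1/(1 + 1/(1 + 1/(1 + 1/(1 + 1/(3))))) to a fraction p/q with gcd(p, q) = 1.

Use the convergent recurrence hₖ = aₖ·hₖ₋₁ + hₖ₋₂ (and likewise for the denominators kₖ):
a_0 = 7: 7/1
a_1 = 1: 8/1
a_2 = 1: 15/2
a_3 = 1: 23/3
a_4 = 1: 38/5
a_5 = 3: 137/18

137/18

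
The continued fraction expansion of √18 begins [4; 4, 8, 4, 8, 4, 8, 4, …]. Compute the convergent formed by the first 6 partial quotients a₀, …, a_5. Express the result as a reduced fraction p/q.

19601/4620

Work from the innermost term outward:
Start with 4.
8 + 1/(4/1) = 8 + 1/4 = 33/4
4 + 1/(33/4) = 4 + 4/33 = 136/33
8 + 1/(136/33) = 8 + 33/136 = 1121/136
4 + 1/(1121/136) = 4 + 136/1121 = 4620/1121
4 + 1/(4620/1121) = 4 + 1121/4620 = 19601/4620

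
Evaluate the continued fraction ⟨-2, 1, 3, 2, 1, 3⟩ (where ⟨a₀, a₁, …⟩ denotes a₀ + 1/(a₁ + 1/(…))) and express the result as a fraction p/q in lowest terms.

Start with 3.
1 + 1/(3/1) = 1 + 1/3 = 4/3
2 + 1/(4/3) = 2 + 3/4 = 11/4
3 + 1/(11/4) = 3 + 4/11 = 37/11
1 + 1/(37/11) = 1 + 11/37 = 48/37
-2 + 1/(48/37) = -2 + 37/48 = -59/48

-59/48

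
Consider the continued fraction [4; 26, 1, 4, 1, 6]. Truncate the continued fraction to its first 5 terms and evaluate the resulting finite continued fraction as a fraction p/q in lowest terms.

Collapse the nested fraction from the inside out:
Start with 1.
4 + 1/(1/1) = 4 + 1/1 = 5/1
1 + 1/(5/1) = 1 + 1/5 = 6/5
26 + 1/(6/5) = 26 + 5/6 = 161/6
4 + 1/(161/6) = 4 + 6/161 = 650/161

650/161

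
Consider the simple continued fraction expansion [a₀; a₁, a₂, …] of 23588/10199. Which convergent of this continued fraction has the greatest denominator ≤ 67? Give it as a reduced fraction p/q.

37/16

a_0 = 2: 2/1  (≤ bound)
a_1 = 3: 7/3  (≤ bound)
a_2 = 5: 37/16  (≤ bound)
a_3 = 13: 488/211  (> 67, stop)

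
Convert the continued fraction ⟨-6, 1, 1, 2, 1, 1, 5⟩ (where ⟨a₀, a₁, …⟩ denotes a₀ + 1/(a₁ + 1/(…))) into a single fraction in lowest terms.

Work from the innermost term outward:
Start with 5.
1 + 1/(5/1) = 1 + 1/5 = 6/5
1 + 1/(6/5) = 1 + 5/6 = 11/6
2 + 1/(11/6) = 2 + 6/11 = 28/11
1 + 1/(28/11) = 1 + 11/28 = 39/28
1 + 1/(39/28) = 1 + 28/39 = 67/39
-6 + 1/(67/39) = -6 + 39/67 = -363/67

-363/67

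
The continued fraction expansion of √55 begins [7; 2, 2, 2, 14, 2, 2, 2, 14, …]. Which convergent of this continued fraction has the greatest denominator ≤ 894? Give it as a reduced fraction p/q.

6593/889

List convergents until the denominator exceeds the bound:
a_0 = 7: 7/1  (≤ bound)
a_1 = 2: 15/2  (≤ bound)
a_2 = 2: 37/5  (≤ bound)
a_3 = 2: 89/12  (≤ bound)
a_4 = 14: 1283/173  (≤ bound)
a_5 = 2: 2655/358  (≤ bound)
a_6 = 2: 6593/889  (≤ bound)
a_7 = 2: 15841/2136  (> 894, stop)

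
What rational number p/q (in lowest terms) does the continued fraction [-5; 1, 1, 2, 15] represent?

Work from the innermost term outward:
Start with 15.
2 + 1/(15/1) = 2 + 1/15 = 31/15
1 + 1/(31/15) = 1 + 15/31 = 46/31
1 + 1/(46/31) = 1 + 31/46 = 77/46
-5 + 1/(77/46) = -5 + 46/77 = -339/77

-339/77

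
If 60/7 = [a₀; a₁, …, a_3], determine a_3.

3

60 = 8·7 + 4, so a_0 = 8
7 = 1·4 + 3, so a_1 = 1
4 = 1·3 + 1, so a_2 = 1
3 = 3·1 + 0, so a_3 = 3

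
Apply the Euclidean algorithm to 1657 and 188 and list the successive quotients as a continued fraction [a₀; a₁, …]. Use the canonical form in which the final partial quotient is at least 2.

[8; 1, 4, 2, 1, 2, 4]

1657 ÷ 188 → quotient 8, remainder 153
188 ÷ 153 → quotient 1, remainder 35
153 ÷ 35 → quotient 4, remainder 13
35 ÷ 13 → quotient 2, remainder 9
13 ÷ 9 → quotient 1, remainder 4
9 ÷ 4 → quotient 2, remainder 1
4 ÷ 1 → quotient 4, remainder 0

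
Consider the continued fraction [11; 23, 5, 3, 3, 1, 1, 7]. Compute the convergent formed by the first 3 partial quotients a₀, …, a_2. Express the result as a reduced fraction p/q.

1281/116

a_0 = 11: 11/1
a_1 = 23: 254/23
a_2 = 5: 1281/116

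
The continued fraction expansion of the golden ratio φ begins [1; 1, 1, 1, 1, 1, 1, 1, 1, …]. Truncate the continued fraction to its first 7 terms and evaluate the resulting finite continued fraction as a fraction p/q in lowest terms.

a_0 = 1: 1/1
a_1 = 1: 2/1
a_2 = 1: 3/2
a_3 = 1: 5/3
a_4 = 1: 8/5
a_5 = 1: 13/8
a_6 = 1: 21/13

21/13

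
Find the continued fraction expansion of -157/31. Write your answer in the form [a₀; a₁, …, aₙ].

[-6; 1, 14, 2]

-157 = -6·31 + 29, so a_0 = -6
31 = 1·29 + 2, so a_1 = 1
29 = 14·2 + 1, so a_2 = 14
2 = 2·1 + 0, so a_3 = 2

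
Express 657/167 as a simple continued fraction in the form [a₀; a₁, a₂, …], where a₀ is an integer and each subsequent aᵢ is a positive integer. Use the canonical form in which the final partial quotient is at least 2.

Run the Euclidean algorithm, recording each quotient:
657 = 3·167 + 156, so a_0 = 3
167 = 1·156 + 11, so a_1 = 1
156 = 14·11 + 2, so a_2 = 14
11 = 5·2 + 1, so a_3 = 5
2 = 2·1 + 0, so a_4 = 2

[3; 1, 14, 5, 2]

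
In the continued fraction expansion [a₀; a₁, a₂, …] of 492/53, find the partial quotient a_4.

492 = 9·53 + 15, so a_0 = 9
53 = 3·15 + 8, so a_1 = 3
15 = 1·8 + 7, so a_2 = 1
8 = 1·7 + 1, so a_3 = 1
7 = 7·1 + 0, so a_4 = 7

7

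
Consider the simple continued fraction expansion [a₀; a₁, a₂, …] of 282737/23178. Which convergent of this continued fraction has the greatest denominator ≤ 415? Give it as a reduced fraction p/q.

a_0 = 12: 12/1  (≤ bound)
a_1 = 5: 61/5  (≤ bound)
a_2 = 26: 1598/131  (≤ bound)
a_3 = 1: 1659/136  (≤ bound)
a_4 = 1: 3257/267  (≤ bound)
a_5 = 2: 8173/670  (> 415, stop)

3257/267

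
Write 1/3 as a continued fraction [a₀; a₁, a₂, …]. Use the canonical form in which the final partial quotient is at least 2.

Repeatedly divide and take the remainder:
1 ÷ 3 → quotient 0, remainder 1
3 ÷ 1 → quotient 3, remainder 0

[0; 3]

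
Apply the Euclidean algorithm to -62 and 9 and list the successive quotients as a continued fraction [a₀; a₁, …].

[-7; 9]

Apply division with remainder until the remainder is 0:
⌊-62/9⌋ = -7, remainder 1
⌊9/1⌋ = 9, remainder 0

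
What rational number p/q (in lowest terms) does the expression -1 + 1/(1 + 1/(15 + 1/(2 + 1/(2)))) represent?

-5/82

Start with 2.
2 + 1/(2/1) = 2 + 1/2 = 5/2
15 + 1/(5/2) = 15 + 2/5 = 77/5
1 + 1/(77/5) = 1 + 5/77 = 82/77
-1 + 1/(82/77) = -1 + 77/82 = -5/82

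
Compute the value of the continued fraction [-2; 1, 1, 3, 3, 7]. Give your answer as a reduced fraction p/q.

Build up convergents one term at a time:
a_0 = -2: -2/1
a_1 = 1: -1/1
a_2 = 1: -3/2
a_3 = 3: -10/7
a_4 = 3: -33/23
a_5 = 7: -241/168

-241/168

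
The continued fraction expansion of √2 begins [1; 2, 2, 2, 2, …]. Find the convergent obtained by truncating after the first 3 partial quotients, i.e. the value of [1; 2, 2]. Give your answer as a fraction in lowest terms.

7/5

Use the convergent recurrence hₖ = aₖ·hₖ₋₁ + hₖ₋₂ (and likewise for the denominators kₖ):
a_0 = 1: 1/1
a_1 = 2: 3/2
a_2 = 2: 7/5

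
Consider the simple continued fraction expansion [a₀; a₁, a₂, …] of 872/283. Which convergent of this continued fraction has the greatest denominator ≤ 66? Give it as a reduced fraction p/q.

List convergents until the denominator exceeds the bound:
a_0 = 3: 3/1  (≤ bound)
a_1 = 12: 37/12  (≤ bound)
a_2 = 3: 114/37  (≤ bound)
a_3 = 3: 379/123  (> 66, stop)

114/37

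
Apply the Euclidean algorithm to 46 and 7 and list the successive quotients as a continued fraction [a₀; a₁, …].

46 = 6·7 + 4, so a_0 = 6
7 = 1·4 + 3, so a_1 = 1
4 = 1·3 + 1, so a_2 = 1
3 = 3·1 + 0, so a_3 = 3

[6; 1, 1, 3]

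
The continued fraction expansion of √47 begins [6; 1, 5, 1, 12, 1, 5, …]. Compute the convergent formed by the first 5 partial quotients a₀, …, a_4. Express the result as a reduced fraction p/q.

Start with 12.
1 + 1/(12/1) = 1 + 1/12 = 13/12
5 + 1/(13/12) = 5 + 12/13 = 77/13
1 + 1/(77/13) = 1 + 13/77 = 90/77
6 + 1/(90/77) = 6 + 77/90 = 617/90

617/90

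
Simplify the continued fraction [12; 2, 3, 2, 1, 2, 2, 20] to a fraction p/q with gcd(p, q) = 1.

a_0 = 12: 12/1
a_1 = 2: 25/2
a_2 = 3: 87/7
a_3 = 2: 199/16
a_4 = 1: 286/23
a_5 = 2: 771/62
a_6 = 2: 1828/147
a_7 = 20: 37331/3002

37331/3002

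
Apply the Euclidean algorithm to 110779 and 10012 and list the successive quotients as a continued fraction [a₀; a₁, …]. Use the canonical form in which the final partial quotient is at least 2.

110779 ÷ 10012 → quotient 11, remainder 647
10012 ÷ 647 → quotient 15, remainder 307
647 ÷ 307 → quotient 2, remainder 33
307 ÷ 33 → quotient 9, remainder 10
33 ÷ 10 → quotient 3, remainder 3
10 ÷ 3 → quotient 3, remainder 1
3 ÷ 1 → quotient 3, remainder 0

[11; 15, 2, 9, 3, 3, 3]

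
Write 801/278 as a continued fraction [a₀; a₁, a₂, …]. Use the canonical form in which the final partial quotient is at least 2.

[2; 1, 7, 2, 2, 1, 4]

⌊801/278⌋ = 2, remainder 245
⌊278/245⌋ = 1, remainder 33
⌊245/33⌋ = 7, remainder 14
⌊33/14⌋ = 2, remainder 5
⌊14/5⌋ = 2, remainder 4
⌊5/4⌋ = 1, remainder 1
⌊4/1⌋ = 4, remainder 0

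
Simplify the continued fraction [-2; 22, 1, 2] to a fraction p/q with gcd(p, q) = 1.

Start with 2.
1 + 1/(2/1) = 1 + 1/2 = 3/2
22 + 1/(3/2) = 22 + 2/3 = 68/3
-2 + 1/(68/3) = -2 + 3/68 = -133/68

-133/68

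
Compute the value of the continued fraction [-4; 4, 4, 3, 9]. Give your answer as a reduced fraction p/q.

-1927/512

a_0 = -4: -4/1
a_1 = 4: -15/4
a_2 = 4: -64/17
a_3 = 3: -207/55
a_4 = 9: -1927/512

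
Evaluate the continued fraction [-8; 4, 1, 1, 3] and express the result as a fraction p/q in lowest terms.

Start with 3.
1 + 1/(3/1) = 1 + 1/3 = 4/3
1 + 1/(4/3) = 1 + 3/4 = 7/4
4 + 1/(7/4) = 4 + 4/7 = 32/7
-8 + 1/(32/7) = -8 + 7/32 = -249/32

-249/32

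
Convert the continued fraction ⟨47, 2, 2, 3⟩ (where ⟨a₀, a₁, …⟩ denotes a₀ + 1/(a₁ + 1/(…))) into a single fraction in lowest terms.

Build up convergents one term at a time:
a_0 = 47: 47/1
a_1 = 2: 95/2
a_2 = 2: 237/5
a_3 = 3: 806/17

806/17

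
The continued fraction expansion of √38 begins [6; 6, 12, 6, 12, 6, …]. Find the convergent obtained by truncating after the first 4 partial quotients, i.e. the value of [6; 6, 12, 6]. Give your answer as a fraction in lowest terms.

Use the convergent recurrence hₖ = aₖ·hₖ₋₁ + hₖ₋₂ (and likewise for the denominators kₖ):
a_0 = 6: 6/1
a_1 = 6: 37/6
a_2 = 12: 450/73
a_3 = 6: 2737/444

2737/444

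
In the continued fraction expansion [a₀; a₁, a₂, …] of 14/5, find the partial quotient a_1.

Run the Euclidean algorithm, recording each quotient:
14 ÷ 5 → quotient 2, remainder 4
5 ÷ 4 → quotient 1, remainder 1

1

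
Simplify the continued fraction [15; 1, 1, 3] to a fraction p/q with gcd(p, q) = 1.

Build up convergents one term at a time:
a_0 = 15: 15/1
a_1 = 1: 16/1
a_2 = 1: 31/2
a_3 = 3: 109/7

109/7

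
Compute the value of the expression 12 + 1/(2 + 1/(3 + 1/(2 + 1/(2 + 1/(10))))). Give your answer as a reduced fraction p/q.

5049/406

Start with 10.
2 + 1/(10/1) = 2 + 1/10 = 21/10
2 + 1/(21/10) = 2 + 10/21 = 52/21
3 + 1/(52/21) = 3 + 21/52 = 177/52
2 + 1/(177/52) = 2 + 52/177 = 406/177
12 + 1/(406/177) = 12 + 177/406 = 5049/406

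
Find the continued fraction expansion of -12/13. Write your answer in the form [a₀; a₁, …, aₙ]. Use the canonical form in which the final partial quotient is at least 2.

Repeatedly divide and take the remainder:
⌊-12/13⌋ = -1, remainder 1
⌊13/1⌋ = 13, remainder 0

[-1; 13]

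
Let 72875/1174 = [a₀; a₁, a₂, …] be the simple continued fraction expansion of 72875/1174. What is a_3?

43

72875 = 62·1174 + 87, so a_0 = 62
1174 = 13·87 + 43, so a_1 = 13
87 = 2·43 + 1, so a_2 = 2
43 = 43·1 + 0, so a_3 = 43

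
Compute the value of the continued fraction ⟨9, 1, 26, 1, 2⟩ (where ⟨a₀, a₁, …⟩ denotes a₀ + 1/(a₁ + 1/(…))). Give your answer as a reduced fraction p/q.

827/83

a_0 = 9: 9/1
a_1 = 1: 10/1
a_2 = 26: 269/27
a_3 = 1: 279/28
a_4 = 2: 827/83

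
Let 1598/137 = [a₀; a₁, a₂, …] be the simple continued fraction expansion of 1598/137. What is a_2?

1

⌊1598/137⌋ = 11, remainder 91
⌊137/91⌋ = 1, remainder 46
⌊91/46⌋ = 1, remainder 45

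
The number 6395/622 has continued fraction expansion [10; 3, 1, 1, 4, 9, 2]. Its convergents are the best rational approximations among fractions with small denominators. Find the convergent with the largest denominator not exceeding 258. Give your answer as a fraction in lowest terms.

329/32

a_0 = 10: 10/1  (≤ bound)
a_1 = 3: 31/3  (≤ bound)
a_2 = 1: 41/4  (≤ bound)
a_3 = 1: 72/7  (≤ bound)
a_4 = 4: 329/32  (≤ bound)
a_5 = 9: 3033/295  (> 258, stop)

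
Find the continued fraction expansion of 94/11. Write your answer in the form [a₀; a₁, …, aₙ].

[8; 1, 1, 5]

⌊94/11⌋ = 8, remainder 6
⌊11/6⌋ = 1, remainder 5
⌊6/5⌋ = 1, remainder 1
⌊5/1⌋ = 5, remainder 0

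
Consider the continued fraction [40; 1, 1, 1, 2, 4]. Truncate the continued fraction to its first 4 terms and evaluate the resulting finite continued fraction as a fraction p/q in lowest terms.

a_0 = 40: 40/1
a_1 = 1: 41/1
a_2 = 1: 81/2
a_3 = 1: 122/3

122/3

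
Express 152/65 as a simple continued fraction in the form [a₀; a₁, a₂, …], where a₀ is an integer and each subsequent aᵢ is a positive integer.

[2; 2, 1, 21]

152 = 2·65 + 22, so a_0 = 2
65 = 2·22 + 21, so a_1 = 2
22 = 1·21 + 1, so a_2 = 1
21 = 21·1 + 0, so a_3 = 21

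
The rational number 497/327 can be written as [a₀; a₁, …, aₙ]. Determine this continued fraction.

[1; 1, 1, 12, 13]

⌊497/327⌋ = 1, remainder 170
⌊327/170⌋ = 1, remainder 157
⌊170/157⌋ = 1, remainder 13
⌊157/13⌋ = 12, remainder 1
⌊13/1⌋ = 13, remainder 0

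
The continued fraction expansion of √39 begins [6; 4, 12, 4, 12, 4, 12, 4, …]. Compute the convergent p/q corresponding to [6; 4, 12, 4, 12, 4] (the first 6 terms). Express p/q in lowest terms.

Work from the innermost term outward:
Start with 4.
12 + 1/(4/1) = 12 + 1/4 = 49/4
4 + 1/(49/4) = 4 + 4/49 = 200/49
12 + 1/(200/49) = 12 + 49/200 = 2449/200
4 + 1/(2449/200) = 4 + 200/2449 = 9996/2449
6 + 1/(9996/2449) = 6 + 2449/9996 = 62425/9996

62425/9996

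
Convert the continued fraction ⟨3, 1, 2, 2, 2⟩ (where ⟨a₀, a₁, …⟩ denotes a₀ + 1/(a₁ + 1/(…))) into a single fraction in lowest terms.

63/17

Starting at the tail and folding back:
Start with 2.
2 + 1/(2/1) = 2 + 1/2 = 5/2
2 + 1/(5/2) = 2 + 2/5 = 12/5
1 + 1/(12/5) = 1 + 5/12 = 17/12
3 + 1/(17/12) = 3 + 12/17 = 63/17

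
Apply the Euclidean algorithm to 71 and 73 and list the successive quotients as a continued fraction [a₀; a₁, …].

Apply division with remainder until the remainder is 0:
71 = 0·73 + 71, so a_0 = 0
73 = 1·71 + 2, so a_1 = 1
71 = 35·2 + 1, so a_2 = 35
2 = 2·1 + 0, so a_3 = 2

[0; 1, 35, 2]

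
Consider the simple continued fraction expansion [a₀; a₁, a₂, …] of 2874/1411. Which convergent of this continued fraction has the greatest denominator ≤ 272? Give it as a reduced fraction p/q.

387/190

a_0 = 2: 2/1  (≤ bound)
a_1 = 27: 55/27  (≤ bound)
a_2 = 7: 387/190  (≤ bound)
a_3 = 2: 829/407  (> 272, stop)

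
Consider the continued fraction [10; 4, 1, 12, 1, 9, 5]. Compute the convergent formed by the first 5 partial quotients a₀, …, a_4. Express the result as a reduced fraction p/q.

704/69

Start with 1.
12 + 1/(1/1) = 12 + 1/1 = 13/1
1 + 1/(13/1) = 1 + 1/13 = 14/13
4 + 1/(14/13) = 4 + 13/14 = 69/14
10 + 1/(69/14) = 10 + 14/69 = 704/69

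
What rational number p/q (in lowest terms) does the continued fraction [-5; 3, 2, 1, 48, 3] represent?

Start with 3.
48 + 1/(3/1) = 48 + 1/3 = 145/3
1 + 1/(145/3) = 1 + 3/145 = 148/145
2 + 1/(148/145) = 2 + 145/148 = 441/148
3 + 1/(441/148) = 3 + 148/441 = 1471/441
-5 + 1/(1471/441) = -5 + 441/1471 = -6914/1471

-6914/1471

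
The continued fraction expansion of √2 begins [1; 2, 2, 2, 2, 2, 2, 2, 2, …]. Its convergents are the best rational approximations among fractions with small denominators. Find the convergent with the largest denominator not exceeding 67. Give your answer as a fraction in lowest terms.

41/29

List convergents until the denominator exceeds the bound:
a_0 = 1: 1/1  (≤ bound)
a_1 = 2: 3/2  (≤ bound)
a_2 = 2: 7/5  (≤ bound)
a_3 = 2: 17/12  (≤ bound)
a_4 = 2: 41/29  (≤ bound)
a_5 = 2: 99/70  (> 67, stop)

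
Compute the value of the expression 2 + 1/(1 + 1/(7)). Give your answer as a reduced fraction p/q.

Start with 7.
1 + 1/(7/1) = 1 + 1/7 = 8/7
2 + 1/(8/7) = 2 + 7/8 = 23/8

23/8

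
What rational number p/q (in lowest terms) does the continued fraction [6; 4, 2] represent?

Collapse the nested fraction from the inside out:
Start with 2.
4 + 1/(2/1) = 4 + 1/2 = 9/2
6 + 1/(9/2) = 6 + 2/9 = 56/9

56/9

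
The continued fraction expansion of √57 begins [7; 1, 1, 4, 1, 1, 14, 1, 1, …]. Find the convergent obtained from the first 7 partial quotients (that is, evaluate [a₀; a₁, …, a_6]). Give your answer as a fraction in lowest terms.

2197/291

a_0 = 7: 7/1
a_1 = 1: 8/1
a_2 = 1: 15/2
a_3 = 4: 68/9
a_4 = 1: 83/11
a_5 = 1: 151/20
a_6 = 14: 2197/291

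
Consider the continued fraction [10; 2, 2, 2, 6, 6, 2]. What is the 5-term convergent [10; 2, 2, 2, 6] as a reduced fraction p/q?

802/77

Start with 6.
2 + 1/(6/1) = 2 + 1/6 = 13/6
2 + 1/(13/6) = 2 + 6/13 = 32/13
2 + 1/(32/13) = 2 + 13/32 = 77/32
10 + 1/(77/32) = 10 + 32/77 = 802/77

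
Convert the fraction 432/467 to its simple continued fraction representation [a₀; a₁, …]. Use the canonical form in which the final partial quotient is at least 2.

[0; 1, 12, 2, 1, 11]

432 ÷ 467 → quotient 0, remainder 432
467 ÷ 432 → quotient 1, remainder 35
432 ÷ 35 → quotient 12, remainder 12
35 ÷ 12 → quotient 2, remainder 11
12 ÷ 11 → quotient 1, remainder 1
11 ÷ 1 → quotient 11, remainder 0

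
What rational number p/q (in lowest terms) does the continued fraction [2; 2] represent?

Use the convergent recurrence hₖ = aₖ·hₖ₋₁ + hₖ₋₂ (and likewise for the denominators kₖ):
a_0 = 2: 2/1
a_1 = 2: 5/2

5/2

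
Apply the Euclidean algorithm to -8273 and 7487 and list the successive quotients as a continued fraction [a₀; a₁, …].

Run the Euclidean algorithm, recording each quotient:
-8273 ÷ 7487 → quotient -2, remainder 6701
7487 ÷ 6701 → quotient 1, remainder 786
6701 ÷ 786 → quotient 8, remainder 413
786 ÷ 413 → quotient 1, remainder 373
413 ÷ 373 → quotient 1, remainder 40
373 ÷ 40 → quotient 9, remainder 13
40 ÷ 13 → quotient 3, remainder 1
13 ÷ 1 → quotient 13, remainder 0

[-2; 1, 8, 1, 1, 9, 3, 13]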